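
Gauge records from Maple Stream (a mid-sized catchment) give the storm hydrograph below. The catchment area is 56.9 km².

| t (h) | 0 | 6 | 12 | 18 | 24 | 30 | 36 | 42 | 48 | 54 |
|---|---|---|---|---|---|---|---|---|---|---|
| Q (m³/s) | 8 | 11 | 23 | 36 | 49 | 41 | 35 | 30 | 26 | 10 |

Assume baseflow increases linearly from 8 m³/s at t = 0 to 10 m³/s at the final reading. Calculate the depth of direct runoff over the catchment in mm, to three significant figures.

Direct runoff: 0.00, 2.78, 14.56, 27.33, 40.11, 31.89, 25.67, 20.44, 16.22, 0.00 m³/s; ΣQ_DR = 179.0 m³/s.
V = ΣQ_DR · Δt = 179.0 × 21600 s = 3.866 × 10^6 m³.
Over A = 56.9 km², depth = V / A = 68.0 mm.

d ≈ 68.0 mm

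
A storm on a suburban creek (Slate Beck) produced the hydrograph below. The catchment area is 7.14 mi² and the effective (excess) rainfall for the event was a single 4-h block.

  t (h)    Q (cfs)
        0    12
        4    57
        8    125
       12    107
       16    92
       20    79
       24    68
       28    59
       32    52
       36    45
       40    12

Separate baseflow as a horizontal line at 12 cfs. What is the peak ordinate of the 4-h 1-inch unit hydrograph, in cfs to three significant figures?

Direct runoff: 0.0, 45.0, 113.0, 95.0, 80.0, 67.0, 56.0, 47.0, 40.0, 33.0, 0.0 cfs; ΣQ_DR = 576.0 cfs, peak = 113.0 cfs.
Runoff depth d = ΣQ_DR·Δt / A = 576.0 × 14400 / (7.14 mi²) = 0.5000 in.
The 1-inch UH is the DRH scaled by (1 in)/d, so U_p = 113.0 × 1/0.5000 = 226 cfs.

U_p ≈ 226 cfs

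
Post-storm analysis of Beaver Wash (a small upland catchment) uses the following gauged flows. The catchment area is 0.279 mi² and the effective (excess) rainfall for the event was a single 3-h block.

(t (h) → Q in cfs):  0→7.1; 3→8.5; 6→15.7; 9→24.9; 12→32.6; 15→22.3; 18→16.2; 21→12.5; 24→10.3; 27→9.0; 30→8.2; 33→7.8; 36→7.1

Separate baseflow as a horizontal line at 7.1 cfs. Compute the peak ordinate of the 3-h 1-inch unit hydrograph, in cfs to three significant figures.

Direct runoff: 0.0, 1.4, 8.6, 17.8, 25.5, 15.2, 9.1, 5.4, 3.2, 1.9, 1.1, 0.7, 0.0 cfs; ΣQ_DR = 89.90 cfs, peak = 25.5 cfs.
Runoff depth d = ΣQ_DR·Δt / A = 89.90 × 10800 / (0.279 mi²) = 1.498 in.
The 1-inch UH is the DRH scaled by (1 in)/d, so U_p = 25.5 × 1/1.498 = 17.0 cfs.

U_p ≈ 17.0 cfs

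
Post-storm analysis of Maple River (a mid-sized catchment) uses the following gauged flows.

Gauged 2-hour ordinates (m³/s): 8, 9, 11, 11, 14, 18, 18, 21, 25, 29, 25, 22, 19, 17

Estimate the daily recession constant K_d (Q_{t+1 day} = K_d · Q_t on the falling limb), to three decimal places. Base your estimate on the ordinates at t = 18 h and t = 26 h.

K_d ≈ 0.201

Between t = 18 h and t = 26 h the flow falls from 29 to 17 m³/s over 4×2 h = 8 h.
Per-interval ratio K = (17/29)^(1/4) = 0.8750; K_d = K^(24/2) = 0.201.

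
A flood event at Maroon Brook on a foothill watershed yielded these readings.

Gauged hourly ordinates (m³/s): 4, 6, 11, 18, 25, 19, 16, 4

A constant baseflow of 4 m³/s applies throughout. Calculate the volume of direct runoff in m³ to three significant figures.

Direct-runoff ordinates (Q − Q_b): 0.0, 2.0, 7.0, 14.0, 21.0, 15.0, 12.0, 0.0 m³/s.
ΣQ_DR = 71.00 m³/s.
With Δt = 1 h = 3600 s, V = ΣQ_DR · Δt = 71.00 × 3600 = 2.56 × 10^5 m³.

V ≈ 2.56 × 10^5 m³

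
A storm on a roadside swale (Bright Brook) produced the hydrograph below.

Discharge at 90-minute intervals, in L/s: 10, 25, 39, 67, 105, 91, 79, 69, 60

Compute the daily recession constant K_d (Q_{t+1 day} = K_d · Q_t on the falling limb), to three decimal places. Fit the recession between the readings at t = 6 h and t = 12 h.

K_d ≈ 0.107

Between t = 6 h and t = 12 h the flow falls from 105 to 60 L/s over 4×1.5 h = 6 h.
Per-interval ratio K = (60/105)^(1/4) = 0.8694; K_d = K^(24/1.5) = 0.107.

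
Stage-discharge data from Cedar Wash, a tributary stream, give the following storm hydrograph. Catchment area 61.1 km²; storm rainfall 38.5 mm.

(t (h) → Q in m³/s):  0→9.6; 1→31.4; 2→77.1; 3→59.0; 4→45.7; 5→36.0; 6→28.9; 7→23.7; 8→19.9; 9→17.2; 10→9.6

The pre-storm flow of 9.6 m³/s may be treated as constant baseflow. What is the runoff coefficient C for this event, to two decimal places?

ΣQ_DR = 252.5 m³/s; V = ΣQ_DR·Δt = 9.090 × 10^5 m³.
Runoff depth d = V / A = 14.88 mm.
C = d / P = 14.88 / 38.5 = 0.39.

C ≈ 0.39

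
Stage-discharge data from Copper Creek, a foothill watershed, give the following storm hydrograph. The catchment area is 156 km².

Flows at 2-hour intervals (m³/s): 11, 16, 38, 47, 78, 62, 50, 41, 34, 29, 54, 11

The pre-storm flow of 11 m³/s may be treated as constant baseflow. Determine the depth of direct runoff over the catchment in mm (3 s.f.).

Direct runoff: 0.0, 5.0, 27.0, 36.0, 67.0, 51.0, 39.0, 30.0, 23.0, 18.0, 43.0, 0.0 m³/s; ΣQ_DR = 339.0 m³/s.
V = ΣQ_DR · Δt = 339.0 × 7200 s = 2.441 × 10^6 m³.
Over A = 156 km², depth = V / A = 15.6 mm.

d ≈ 15.6 mm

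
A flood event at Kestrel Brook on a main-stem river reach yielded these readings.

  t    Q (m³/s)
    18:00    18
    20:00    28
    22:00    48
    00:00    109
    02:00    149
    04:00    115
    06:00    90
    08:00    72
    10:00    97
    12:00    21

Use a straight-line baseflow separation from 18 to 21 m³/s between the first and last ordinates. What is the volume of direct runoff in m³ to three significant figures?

V ≈ 3.97 × 10^6 m³

Direct-runoff ordinates (Q − Q_b): 0.00, 9.67, 29.33, 90.00, 129.67, 95.33, 70.00, 51.67, 76.33, 0.00 m³/s.
ΣQ_DR = 552.0 m³/s.
With Δt = 2 h = 7200 s, V = ΣQ_DR · Δt = 552.0 × 7200 = 3.97 × 10^6 m³.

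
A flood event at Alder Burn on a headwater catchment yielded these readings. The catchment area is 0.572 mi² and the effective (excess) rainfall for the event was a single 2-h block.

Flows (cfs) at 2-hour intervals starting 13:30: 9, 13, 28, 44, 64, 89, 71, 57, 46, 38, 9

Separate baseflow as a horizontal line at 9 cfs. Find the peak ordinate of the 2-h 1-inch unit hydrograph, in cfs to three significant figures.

U_p ≈ 40.0 cfs

Direct runoff: 0.0, 4.0, 19.0, 35.0, 55.0, 80.0, 62.0, 48.0, 37.0, 29.0, 0.0 cfs; ΣQ_DR = 369.0 cfs, peak = 80.0 cfs.
Runoff depth d = ΣQ_DR·Δt / A = 369.0 × 7200 / (0.572 mi²) = 1.999 in.
The 1-inch UH is the DRH scaled by (1 in)/d, so U_p = 80.0 × 1/1.999 = 40.0 cfs.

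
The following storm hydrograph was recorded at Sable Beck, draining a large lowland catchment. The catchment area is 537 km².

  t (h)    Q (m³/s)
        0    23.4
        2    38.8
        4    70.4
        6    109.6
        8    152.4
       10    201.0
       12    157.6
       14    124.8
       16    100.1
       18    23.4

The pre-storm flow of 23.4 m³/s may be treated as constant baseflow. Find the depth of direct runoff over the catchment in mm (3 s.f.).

d ≈ 10.3 mm

Direct runoff: 0.0, 15.4, 47.0, 86.2, 129.0, 177.6, 134.2, 101.4, 76.7, 0.0 m³/s; ΣQ_DR = 767.5 m³/s.
V = ΣQ_DR · Δt = 767.5 × 7200 s = 5.526 × 10^6 m³.
Over A = 537 km², depth = V / A = 10.3 mm.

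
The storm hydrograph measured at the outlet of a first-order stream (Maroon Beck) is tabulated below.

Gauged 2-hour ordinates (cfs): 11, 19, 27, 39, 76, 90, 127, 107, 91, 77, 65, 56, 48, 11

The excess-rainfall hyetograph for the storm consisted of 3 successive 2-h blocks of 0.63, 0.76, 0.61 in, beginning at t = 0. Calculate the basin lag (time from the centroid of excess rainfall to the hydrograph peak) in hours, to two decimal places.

t_L ≈ 9.02 h

Centroid of excess rainfall: t_c = Σ P_i·t̄_i / ΣP_i = 2.9800 h (block centres at 1, 3, 5 h).
Hydrograph peak occurs at t = 12 h, so basin lag t_L = 12 − 2.9800 = 9.02 h.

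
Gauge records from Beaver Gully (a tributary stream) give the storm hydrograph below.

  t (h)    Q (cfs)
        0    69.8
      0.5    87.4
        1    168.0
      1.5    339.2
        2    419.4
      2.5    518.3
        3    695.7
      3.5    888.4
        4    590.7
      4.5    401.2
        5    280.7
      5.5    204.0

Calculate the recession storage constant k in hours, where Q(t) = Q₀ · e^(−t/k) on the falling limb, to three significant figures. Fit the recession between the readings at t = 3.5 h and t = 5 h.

k ≈ 1.30 h

On the falling limb, Q drops from 888.4 to 280.7 cfs between t = 3.5 h and t = 5 h (Δt = 1.5 h).
k = −Δt / ln(Q₂/Q₁) = −1.5 / ln(280.7/888.4) = 1.30 h.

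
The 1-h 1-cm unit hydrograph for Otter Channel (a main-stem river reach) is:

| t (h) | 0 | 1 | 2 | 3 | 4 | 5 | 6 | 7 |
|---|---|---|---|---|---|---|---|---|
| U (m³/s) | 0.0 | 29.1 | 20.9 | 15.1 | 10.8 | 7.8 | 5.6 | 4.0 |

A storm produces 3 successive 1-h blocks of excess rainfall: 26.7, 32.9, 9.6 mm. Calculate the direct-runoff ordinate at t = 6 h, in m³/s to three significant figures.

Q ≈ 51.0 m³/s

By discrete convolution, Q_j = Σ (P_i / 10 mm) · U_{j−i}.
At t = 6 h (j=6): Q = (26.7/10)·5.6 + (32.9/10)·7.8 + (9.6/10)·10.8 = 51.0 m³/s.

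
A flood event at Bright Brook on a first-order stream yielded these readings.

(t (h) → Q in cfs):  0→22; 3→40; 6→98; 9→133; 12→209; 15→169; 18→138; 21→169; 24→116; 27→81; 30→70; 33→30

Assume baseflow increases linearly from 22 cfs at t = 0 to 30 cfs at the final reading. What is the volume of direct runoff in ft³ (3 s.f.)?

V ≈ 1.04 × 10^7 ft³

Direct-runoff ordinates (Q − Q_b): 0.00, 17.27, 74.55, 108.82, 184.09, 143.36, 111.64, 141.91, 88.18, 52.45, 40.73, 0.00 cfs.
ΣQ_DR = 963.0 cfs.
With Δt = 3 h = 10800 s, V = ΣQ_DR · Δt = 963.0 × 10800 = 1.04 × 10^7 ft³.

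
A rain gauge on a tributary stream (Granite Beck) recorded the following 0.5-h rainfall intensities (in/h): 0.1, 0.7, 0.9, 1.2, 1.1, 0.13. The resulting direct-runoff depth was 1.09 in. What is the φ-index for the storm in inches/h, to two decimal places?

Only the 4 blocks with intensity above φ contribute runoff: 0.7, 0.9, 1.2, 1.1 in/h.
Σ(I−φ)·Δt = d  ⇒  (0.7+0.9+1.2+1.1 − 4φ)·0.5 = 1.09
φ = (3.900 − 1.09/0.5) / 4 = 0.43 in/h.

φ ≈ 0.43 in/h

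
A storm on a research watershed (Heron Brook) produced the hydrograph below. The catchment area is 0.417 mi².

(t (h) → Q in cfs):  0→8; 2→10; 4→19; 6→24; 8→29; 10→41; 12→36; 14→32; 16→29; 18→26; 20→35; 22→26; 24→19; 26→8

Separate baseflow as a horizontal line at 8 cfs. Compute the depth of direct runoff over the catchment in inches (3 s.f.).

d ≈ 1.71 in

Direct runoff: 0.0, 2.0, 11.0, 16.0, 21.0, 33.0, 28.0, 24.0, 21.0, 18.0, 27.0, 18.0, 11.0, 0.0 cfs; ΣQ_DR = 230.0 cfs.
V = ΣQ_DR · Δt = 230.0 × 7200 s = 1.656 × 10^6 ft³.
Over A = 0.417 mi², depth = V / A = 1.71 in.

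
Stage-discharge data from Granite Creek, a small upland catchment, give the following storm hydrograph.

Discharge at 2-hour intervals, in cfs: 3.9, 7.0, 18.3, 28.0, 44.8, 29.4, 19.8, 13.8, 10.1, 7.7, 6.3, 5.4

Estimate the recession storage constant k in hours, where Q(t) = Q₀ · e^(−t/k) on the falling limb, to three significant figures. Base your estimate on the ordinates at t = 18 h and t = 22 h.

k ≈ 11.3 h

On the falling limb, Q drops from 7.7 to 5.4 cfs between t = 18 h and t = 22 h (Δt = 4 h).
k = −Δt / ln(Q₂/Q₁) = −4 / ln(5.4/7.7) = 11.3 h.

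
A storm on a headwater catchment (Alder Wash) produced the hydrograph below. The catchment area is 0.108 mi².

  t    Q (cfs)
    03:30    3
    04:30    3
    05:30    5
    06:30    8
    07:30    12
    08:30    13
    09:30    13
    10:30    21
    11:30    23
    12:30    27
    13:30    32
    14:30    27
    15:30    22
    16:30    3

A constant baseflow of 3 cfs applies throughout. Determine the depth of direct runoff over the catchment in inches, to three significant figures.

d ≈ 2.44 in

Direct runoff: 0.0, 0.0, 2.0, 5.0, 9.0, 10.0, 10.0, 18.0, 20.0, 24.0, 29.0, 24.0, 19.0, 0.0 cfs; ΣQ_DR = 170.0 cfs.
V = ΣQ_DR · Δt = 170.0 × 3600 s = 6.120 × 10^5 ft³.
Over A = 0.108 mi², depth = V / A = 2.44 in.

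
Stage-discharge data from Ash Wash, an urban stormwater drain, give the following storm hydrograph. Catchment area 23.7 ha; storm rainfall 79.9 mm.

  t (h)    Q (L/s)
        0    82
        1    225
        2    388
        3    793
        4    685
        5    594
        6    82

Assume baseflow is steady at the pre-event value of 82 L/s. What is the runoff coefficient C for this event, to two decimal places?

ΣQ_DR = 2275 L/s; V = ΣQ_DR·Δt = 8.190 × 10^6 L.
Runoff depth d = V / A = 34.56 mm.
C = d / P = 34.56 / 79.9 = 0.43.

C ≈ 0.43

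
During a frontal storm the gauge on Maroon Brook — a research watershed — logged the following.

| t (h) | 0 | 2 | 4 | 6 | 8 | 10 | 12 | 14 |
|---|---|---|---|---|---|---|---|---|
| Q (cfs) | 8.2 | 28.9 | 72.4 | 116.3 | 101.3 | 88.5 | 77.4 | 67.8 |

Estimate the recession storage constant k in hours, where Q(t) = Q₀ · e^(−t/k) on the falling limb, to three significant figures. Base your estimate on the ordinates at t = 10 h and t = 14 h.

k ≈ 15.0 h

On the falling limb, Q drops from 88.5 to 67.8 cfs between t = 10 h and t = 14 h (Δt = 4 h).
k = −Δt / ln(Q₂/Q₁) = −4 / ln(67.8/88.5) = 15.0 h.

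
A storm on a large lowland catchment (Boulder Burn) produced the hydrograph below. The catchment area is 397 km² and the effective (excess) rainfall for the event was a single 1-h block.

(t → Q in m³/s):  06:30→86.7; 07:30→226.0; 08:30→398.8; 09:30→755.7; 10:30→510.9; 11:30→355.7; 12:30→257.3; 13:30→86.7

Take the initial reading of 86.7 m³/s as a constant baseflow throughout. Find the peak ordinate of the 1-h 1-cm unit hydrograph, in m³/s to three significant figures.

Direct runoff: 0.0, 139.3, 312.1, 669.0, 424.2, 269.0, 170.6, 0.0 m³/s; ΣQ_DR = 1984 m³/s, peak = 669.0 m³/s.
Runoff depth d = ΣQ_DR·Δt / A = 1984 × 3600 / (397 km²) = 17.99 mm.
The 1-cm UH is the DRH scaled by (10 mm)/d, so U_p = 669.0 × 10/17.99 = 372 m³/s.

U_p ≈ 372 m³/s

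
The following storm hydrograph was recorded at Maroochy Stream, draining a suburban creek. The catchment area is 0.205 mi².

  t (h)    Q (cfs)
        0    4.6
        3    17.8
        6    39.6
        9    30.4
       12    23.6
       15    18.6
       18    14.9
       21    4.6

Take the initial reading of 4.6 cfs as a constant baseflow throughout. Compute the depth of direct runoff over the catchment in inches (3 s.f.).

d ≈ 2.66 in

Direct runoff: 0.0, 13.2, 35.0, 25.8, 19.0, 14.0, 10.3, 0.0 cfs; ΣQ_DR = 117.3 cfs.
V = ΣQ_DR · Δt = 117.3 × 10800 s = 1.267 × 10^6 ft³.
Over A = 0.205 mi², depth = V / A = 2.66 in.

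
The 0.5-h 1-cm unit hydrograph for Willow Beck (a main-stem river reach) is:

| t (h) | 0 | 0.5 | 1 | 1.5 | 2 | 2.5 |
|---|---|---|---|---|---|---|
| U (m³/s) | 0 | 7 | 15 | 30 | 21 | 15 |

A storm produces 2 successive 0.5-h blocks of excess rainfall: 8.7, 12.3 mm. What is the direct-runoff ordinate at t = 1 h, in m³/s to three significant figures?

By discrete convolution, Q_j = Σ (P_i / 10 mm) · U_{j−i}.
At t = 1 h (j=2): Q = (8.7/10)·15 + (12.3/10)·7 = 21.7 m³/s.

Q ≈ 21.7 m³/s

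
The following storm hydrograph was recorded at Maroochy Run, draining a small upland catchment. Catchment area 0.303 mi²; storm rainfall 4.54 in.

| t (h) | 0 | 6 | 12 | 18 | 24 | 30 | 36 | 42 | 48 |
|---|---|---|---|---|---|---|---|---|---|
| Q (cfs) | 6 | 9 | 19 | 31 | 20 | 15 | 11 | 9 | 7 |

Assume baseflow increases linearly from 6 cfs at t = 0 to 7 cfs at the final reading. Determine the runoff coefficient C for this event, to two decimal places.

C ≈ 0.46

ΣQ_DR = 68.50 cfs; V = ΣQ_DR·Δt = 1.480 × 10^6 ft³.
Runoff depth d = V / A = 2.102 in.
C = d / P = 2.102 / 4.54 = 0.46.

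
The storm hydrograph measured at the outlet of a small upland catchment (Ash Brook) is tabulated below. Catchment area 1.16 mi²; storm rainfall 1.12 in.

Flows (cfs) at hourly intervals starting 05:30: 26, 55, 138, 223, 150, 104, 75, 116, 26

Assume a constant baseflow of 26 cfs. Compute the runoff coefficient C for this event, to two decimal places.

C ≈ 0.81

ΣQ_DR = 679.0 cfs; V = ΣQ_DR·Δt = 2.444 × 10^6 ft³.
Runoff depth d = V / A = 0.9070 in.
C = d / P = 0.9070 / 1.12 = 0.81.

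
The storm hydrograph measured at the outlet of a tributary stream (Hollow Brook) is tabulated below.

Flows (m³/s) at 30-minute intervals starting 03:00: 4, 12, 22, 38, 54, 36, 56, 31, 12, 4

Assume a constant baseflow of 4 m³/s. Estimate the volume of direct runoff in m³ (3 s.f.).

V ≈ 4.12 × 10^5 m³

Direct-runoff ordinates (Q − Q_b): 0.0, 8.0, 18.0, 34.0, 50.0, 32.0, 52.0, 27.0, 8.0, 0.0 m³/s.
ΣQ_DR = 229.0 m³/s.
With Δt = 0.5 h = 1800 s, V = ΣQ_DR · Δt = 229.0 × 1800 = 4.12 × 10^5 m³.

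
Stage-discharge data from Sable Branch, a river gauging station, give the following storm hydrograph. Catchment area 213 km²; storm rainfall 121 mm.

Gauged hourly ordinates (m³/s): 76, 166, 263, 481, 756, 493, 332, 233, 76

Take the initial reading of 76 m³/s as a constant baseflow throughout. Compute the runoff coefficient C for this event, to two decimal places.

ΣQ_DR = 2192 m³/s; V = ΣQ_DR·Δt = 7.891 × 10^6 m³.
Runoff depth d = V / A = 37.05 mm.
C = d / P = 37.05 / 121 = 0.31.

C ≈ 0.31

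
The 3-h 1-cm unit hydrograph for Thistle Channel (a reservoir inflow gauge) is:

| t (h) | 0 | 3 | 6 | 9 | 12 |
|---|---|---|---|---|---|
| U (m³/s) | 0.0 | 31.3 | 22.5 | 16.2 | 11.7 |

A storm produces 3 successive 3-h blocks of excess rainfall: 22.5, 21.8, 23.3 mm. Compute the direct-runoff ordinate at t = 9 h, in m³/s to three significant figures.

Q ≈ 158 m³/s

By discrete convolution, Q_j = Σ (P_i / 10 mm) · U_{j−i}.
At t = 9 h (j=3): Q = (22.5/10)·16.2 + (21.8/10)·22.5 + (23.3/10)·31.3 = 158 m³/s.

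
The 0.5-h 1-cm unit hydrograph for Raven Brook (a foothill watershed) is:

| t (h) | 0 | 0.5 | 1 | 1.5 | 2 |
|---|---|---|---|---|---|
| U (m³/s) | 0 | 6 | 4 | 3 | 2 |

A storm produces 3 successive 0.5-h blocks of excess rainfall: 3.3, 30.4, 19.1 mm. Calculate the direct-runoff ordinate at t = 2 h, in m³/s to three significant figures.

By discrete convolution, Q_j = Σ (P_i / 10 mm) · U_{j−i}.
At t = 2 h (j=4): Q = (3.3/10)·2 + (30.4/10)·3 + (19.1/10)·4 = 17.4 m³/s.

Q ≈ 17.4 m³/s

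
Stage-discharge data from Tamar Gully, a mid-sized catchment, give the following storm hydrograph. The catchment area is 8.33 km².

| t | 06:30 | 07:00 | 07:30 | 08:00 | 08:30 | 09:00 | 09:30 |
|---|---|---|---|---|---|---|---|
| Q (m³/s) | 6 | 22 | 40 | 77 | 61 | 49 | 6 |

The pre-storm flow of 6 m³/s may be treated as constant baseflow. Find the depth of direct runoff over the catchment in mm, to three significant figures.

d ≈ 47.3 mm

Direct runoff: 0.0, 16.0, 34.0, 71.0, 55.0, 43.0, 0.0 m³/s; ΣQ_DR = 219.0 m³/s.
V = ΣQ_DR · Δt = 219.0 × 1800 s = 3.942 × 10^5 m³.
Over A = 8.33 km², depth = V / A = 47.3 mm.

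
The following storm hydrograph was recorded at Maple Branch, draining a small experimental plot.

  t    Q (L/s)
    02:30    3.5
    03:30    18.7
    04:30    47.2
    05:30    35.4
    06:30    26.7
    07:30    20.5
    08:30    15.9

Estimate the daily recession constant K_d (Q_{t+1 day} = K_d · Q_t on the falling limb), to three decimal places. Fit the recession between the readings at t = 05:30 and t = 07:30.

Between t = 05:30 and t = 07:30 the flow falls from 35.4 to 20.5 L/s over 2×1 h = 2 h.
Per-interval ratio K = (20.5/35.4)^(1/2) = 0.7610; K_d = K^(24/1) = 0.001.

K_d ≈ 0.001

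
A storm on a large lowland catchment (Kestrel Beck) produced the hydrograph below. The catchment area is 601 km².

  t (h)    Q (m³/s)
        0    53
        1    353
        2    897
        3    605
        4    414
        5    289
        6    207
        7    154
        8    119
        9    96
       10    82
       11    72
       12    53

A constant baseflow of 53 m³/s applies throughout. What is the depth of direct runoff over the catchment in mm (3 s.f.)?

d ≈ 16.2 mm

Direct runoff: 0.0, 300.0, 844.0, 552.0, 361.0, 236.0, 154.0, 101.0, 66.0, 43.0, 29.0, 19.0, 0.0 m³/s; ΣQ_DR = 2705 m³/s.
V = ΣQ_DR · Δt = 2705 × 3600 s = 9.738 × 10^6 m³.
Over A = 601 km², depth = V / A = 16.2 mm.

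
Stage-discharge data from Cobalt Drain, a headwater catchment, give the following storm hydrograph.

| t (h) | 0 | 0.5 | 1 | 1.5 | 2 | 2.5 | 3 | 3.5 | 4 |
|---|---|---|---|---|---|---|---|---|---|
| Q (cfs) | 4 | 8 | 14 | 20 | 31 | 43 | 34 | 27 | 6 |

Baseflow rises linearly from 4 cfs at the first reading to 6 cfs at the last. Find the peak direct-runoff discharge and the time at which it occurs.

Subtracting baseflow gives direct-runoff ordinates: 0.00, 3.75, 9.50, 15.25, 26.00, 37.75, 28.50, 21.25, 0.00 cfs.
The maximum is 37.75 cfs, occurring at the reading for t = 2.5 h.

Q_p = 37.75 cfs at t = 2.5 h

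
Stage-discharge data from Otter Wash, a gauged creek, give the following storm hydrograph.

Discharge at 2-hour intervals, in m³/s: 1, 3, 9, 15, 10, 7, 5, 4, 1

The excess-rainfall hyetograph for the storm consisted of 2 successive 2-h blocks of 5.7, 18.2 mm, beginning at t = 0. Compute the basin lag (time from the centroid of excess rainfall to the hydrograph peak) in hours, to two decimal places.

t_L ≈ 3.48 h

Centroid of excess rainfall: t_c = Σ P_i·t̄_i / ΣP_i = 2.5230 h (block centres at 1, 3 h).
Hydrograph peak occurs at t = 6 h, so basin lag t_L = 6 − 2.5230 = 3.48 h.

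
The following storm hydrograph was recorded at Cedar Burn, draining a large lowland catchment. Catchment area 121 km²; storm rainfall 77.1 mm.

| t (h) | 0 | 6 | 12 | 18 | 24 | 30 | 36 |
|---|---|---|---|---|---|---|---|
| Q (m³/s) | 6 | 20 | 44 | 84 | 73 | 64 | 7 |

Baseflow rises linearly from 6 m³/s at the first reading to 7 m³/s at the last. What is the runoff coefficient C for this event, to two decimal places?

C ≈ 0.58

ΣQ_DR = 252.5 m³/s; V = ΣQ_DR·Δt = 5.454 × 10^6 m³.
Runoff depth d = V / A = 45.07 mm.
C = d / P = 45.07 / 77.1 = 0.58.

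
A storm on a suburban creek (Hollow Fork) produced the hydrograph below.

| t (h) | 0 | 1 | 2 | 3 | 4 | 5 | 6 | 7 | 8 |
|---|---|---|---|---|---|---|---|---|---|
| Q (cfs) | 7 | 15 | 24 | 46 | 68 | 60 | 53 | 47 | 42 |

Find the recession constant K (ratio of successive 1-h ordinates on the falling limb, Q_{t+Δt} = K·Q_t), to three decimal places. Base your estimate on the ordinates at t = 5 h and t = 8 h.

Using the recession-limb readings at t = 5 h and t = 8 h: Q falls from 60 to 42 cfs over 3 intervals.
K = (Q₂/Q₁)^(1/3) = (42/60)^(1/3) = 0.888.

K ≈ 0.888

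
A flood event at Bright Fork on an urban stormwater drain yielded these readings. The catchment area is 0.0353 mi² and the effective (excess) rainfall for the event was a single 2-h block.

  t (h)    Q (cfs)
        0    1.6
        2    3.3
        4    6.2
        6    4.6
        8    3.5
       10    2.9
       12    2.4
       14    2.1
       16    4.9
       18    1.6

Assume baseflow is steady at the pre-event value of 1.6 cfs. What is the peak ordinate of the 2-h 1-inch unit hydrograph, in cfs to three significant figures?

U_p ≈ 3.06 cfs

Direct runoff: 0.0, 1.7, 4.6, 3.0, 1.9, 1.3, 0.8, 0.5, 3.3, 0.0 cfs; ΣQ_DR = 17.10 cfs, peak = 4.6 cfs.
Runoff depth d = ΣQ_DR·Δt / A = 17.10 × 7200 / (0.0353 mi²) = 1.501 in.
The 1-inch UH is the DRH scaled by (1 in)/d, so U_p = 4.6 × 1/1.501 = 3.06 cfs.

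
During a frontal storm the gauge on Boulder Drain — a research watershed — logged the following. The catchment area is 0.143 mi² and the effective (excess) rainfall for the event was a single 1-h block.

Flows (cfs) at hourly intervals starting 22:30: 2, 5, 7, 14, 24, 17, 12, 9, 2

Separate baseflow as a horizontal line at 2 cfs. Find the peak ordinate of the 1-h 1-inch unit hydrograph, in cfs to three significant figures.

Direct runoff: 0.0, 3.0, 5.0, 12.0, 22.0, 15.0, 10.0, 7.0, 0.0 cfs; ΣQ_DR = 74.00 cfs, peak = 22.0 cfs.
Runoff depth d = ΣQ_DR·Δt / A = 74.00 × 3600 / (0.143 mi²) = 0.8019 in.
The 1-inch UH is the DRH scaled by (1 in)/d, so U_p = 22.0 × 1/0.8019 = 27.4 cfs.

U_p ≈ 27.4 cfs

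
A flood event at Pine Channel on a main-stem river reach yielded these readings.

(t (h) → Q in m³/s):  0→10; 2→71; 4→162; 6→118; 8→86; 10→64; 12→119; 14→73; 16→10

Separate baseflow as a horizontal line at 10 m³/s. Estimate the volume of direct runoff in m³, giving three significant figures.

Direct-runoff ordinates (Q − Q_b): 0.0, 61.0, 152.0, 108.0, 76.0, 54.0, 109.0, 63.0, 0.0 m³/s.
ΣQ_DR = 623.0 m³/s.
With Δt = 2 h = 7200 s, V = ΣQ_DR · Δt = 623.0 × 7200 = 4.49 × 10^6 m³.

V ≈ 4.49 × 10^6 m³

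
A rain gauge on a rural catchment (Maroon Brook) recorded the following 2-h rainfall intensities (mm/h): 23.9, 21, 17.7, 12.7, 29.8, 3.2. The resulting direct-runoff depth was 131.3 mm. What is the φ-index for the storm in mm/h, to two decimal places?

Only the 5 blocks with intensity above φ contribute runoff: 23.9, 21, 17.7, 12.7, 29.8 mm/h.
Σ(I−φ)·Δt = d  ⇒  (23.9+21+17.7+12.7+29.8 − 5φ)·2 = 131.3
φ = (105.1 − 131.3/2) / 5 = 7.89 mm/h.

φ ≈ 7.89 mm/h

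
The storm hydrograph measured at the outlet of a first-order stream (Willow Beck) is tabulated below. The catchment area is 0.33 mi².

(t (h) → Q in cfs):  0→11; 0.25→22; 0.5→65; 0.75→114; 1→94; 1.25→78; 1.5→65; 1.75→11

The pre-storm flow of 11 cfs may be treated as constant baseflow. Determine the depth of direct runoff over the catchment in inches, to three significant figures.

d ≈ 0.437 in

Direct runoff: 0.0, 11.0, 54.0, 103.0, 83.0, 67.0, 54.0, 0.0 cfs; ΣQ_DR = 372.0 cfs.
V = ΣQ_DR · Δt = 372.0 × 900 s = 3.348 × 10^5 ft³.
Over A = 0.33 mi², depth = V / A = 0.437 in.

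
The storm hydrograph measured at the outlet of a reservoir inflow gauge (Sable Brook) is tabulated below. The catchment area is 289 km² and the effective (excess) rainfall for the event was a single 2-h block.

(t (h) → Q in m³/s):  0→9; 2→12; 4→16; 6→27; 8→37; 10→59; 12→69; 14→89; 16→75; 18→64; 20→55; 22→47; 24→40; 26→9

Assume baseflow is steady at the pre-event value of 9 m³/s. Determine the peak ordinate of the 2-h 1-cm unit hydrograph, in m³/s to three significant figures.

Direct runoff: 0.0, 3.0, 7.0, 18.0, 28.0, 50.0, 60.0, 80.0, 66.0, 55.0, 46.0, 38.0, 31.0, 0.0 m³/s; ΣQ_DR = 482.0 m³/s, peak = 80.0 m³/s.
Runoff depth d = ΣQ_DR·Δt / A = 482.0 × 7200 / (289 km²) = 12.01 mm.
The 1-cm UH is the DRH scaled by (10 mm)/d, so U_p = 80.0 × 10/12.01 = 66.6 m³/s.

U_p ≈ 66.6 m³/s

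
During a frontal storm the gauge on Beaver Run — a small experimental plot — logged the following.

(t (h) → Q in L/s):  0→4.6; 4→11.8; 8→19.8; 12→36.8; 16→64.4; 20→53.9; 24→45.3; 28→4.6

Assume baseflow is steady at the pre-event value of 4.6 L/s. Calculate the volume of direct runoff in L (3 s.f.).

Direct-runoff ordinates (Q − Q_b): 0.0, 7.2, 15.2, 32.2, 59.8, 49.3, 40.7, 0.0 L/s.
ΣQ_DR = 204.4 L/s.
With Δt = 4 h = 14400 s, V = ΣQ_DR · Δt = 204.4 × 14400 = 2.94 × 10^6 L.

V ≈ 2.94 × 10^6 L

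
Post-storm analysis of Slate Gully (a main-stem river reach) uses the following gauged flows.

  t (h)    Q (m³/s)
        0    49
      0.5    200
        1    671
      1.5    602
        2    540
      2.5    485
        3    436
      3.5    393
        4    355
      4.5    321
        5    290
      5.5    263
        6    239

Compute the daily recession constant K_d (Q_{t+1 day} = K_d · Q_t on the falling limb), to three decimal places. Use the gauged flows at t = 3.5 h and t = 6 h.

K_d ≈ 0.008

Between t = 3.5 h and t = 6 h the flow falls from 393 to 239 m³/s over 5×0.5 h = 2.5 h.
Per-interval ratio K = (239/393)^(1/5) = 0.9053; K_d = K^(24/0.5) = 0.008.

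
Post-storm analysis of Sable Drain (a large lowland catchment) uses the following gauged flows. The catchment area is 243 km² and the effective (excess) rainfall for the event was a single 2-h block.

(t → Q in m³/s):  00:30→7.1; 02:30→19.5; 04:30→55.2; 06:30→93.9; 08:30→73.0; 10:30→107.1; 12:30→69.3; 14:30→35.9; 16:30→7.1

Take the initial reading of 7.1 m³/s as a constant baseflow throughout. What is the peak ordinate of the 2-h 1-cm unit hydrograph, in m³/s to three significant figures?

Direct runoff: 0.0, 12.4, 48.1, 86.8, 65.9, 100.0, 62.2, 28.8, 0.0 m³/s; ΣQ_DR = 404.2 m³/s, peak = 100.0 m³/s.
Runoff depth d = ΣQ_DR·Δt / A = 404.2 × 7200 / (243 km²) = 11.98 mm.
The 1-cm UH is the DRH scaled by (10 mm)/d, so U_p = 100.0 × 10/11.98 = 83.5 m³/s.

U_p ≈ 83.5 m³/s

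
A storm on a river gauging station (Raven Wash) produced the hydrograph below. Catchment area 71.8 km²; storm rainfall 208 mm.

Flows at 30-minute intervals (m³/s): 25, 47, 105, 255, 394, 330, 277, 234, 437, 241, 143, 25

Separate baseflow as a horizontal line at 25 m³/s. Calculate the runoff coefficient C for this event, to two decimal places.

ΣQ_DR = 2213 m³/s; V = ΣQ_DR·Δt = 3.983 × 10^6 m³.
Runoff depth d = V / A = 55.48 mm.
C = d / P = 55.48 / 208 = 0.27.

C ≈ 0.27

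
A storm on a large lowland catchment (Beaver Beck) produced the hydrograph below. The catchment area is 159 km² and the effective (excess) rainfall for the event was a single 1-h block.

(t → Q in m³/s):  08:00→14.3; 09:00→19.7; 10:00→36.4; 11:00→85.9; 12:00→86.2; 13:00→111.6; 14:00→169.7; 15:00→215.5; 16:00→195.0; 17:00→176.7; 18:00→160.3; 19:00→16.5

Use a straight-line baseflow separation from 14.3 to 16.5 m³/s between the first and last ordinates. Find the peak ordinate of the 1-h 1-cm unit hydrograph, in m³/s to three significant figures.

U_p ≈ 80.0 m³/s

Direct runoff: 0.00, 5.20, 21.70, 71.00, 71.10, 96.30, 154.20, 199.80, 179.10, 160.60, 144.00, 0.00 m³/s; ΣQ_DR = 1103 m³/s, peak = 199.80 m³/s.
Runoff depth d = ΣQ_DR·Δt / A = 1103 × 3600 / (159 km²) = 24.97 mm.
The 1-cm UH is the DRH scaled by (10 mm)/d, so U_p = 199.80 × 10/24.97 = 80.0 m³/s.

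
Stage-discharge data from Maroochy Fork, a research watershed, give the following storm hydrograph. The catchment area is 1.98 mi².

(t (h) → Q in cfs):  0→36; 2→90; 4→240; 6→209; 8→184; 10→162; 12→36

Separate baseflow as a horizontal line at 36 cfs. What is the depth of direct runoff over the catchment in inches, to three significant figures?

Direct runoff: 0.0, 54.0, 204.0, 173.0, 148.0, 126.0, 0.0 cfs; ΣQ_DR = 705.0 cfs.
V = ΣQ_DR · Δt = 705.0 × 7200 s = 5.076 × 10^6 ft³.
Over A = 1.98 mi², depth = V / A = 1.10 in.

d ≈ 1.10 in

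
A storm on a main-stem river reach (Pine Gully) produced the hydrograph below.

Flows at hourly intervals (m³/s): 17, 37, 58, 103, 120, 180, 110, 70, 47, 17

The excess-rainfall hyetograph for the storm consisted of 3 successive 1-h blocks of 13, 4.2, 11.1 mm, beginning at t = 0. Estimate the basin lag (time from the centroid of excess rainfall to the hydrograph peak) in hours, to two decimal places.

Centroid of excess rainfall: t_c = Σ P_i·t̄_i / ΣP_i = 1.4329 h (block centres at 0.5, 1.5, 2.5 h).
Hydrograph peak occurs at t = 5 h, so basin lag t_L = 5 − 1.4329 = 3.57 h.

t_L ≈ 3.57 h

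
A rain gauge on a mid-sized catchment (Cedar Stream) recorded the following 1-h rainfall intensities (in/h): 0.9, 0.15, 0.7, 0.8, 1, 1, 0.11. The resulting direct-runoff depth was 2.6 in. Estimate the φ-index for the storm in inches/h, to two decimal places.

Only the 5 blocks with intensity above φ contribute runoff: 0.9, 0.7, 0.8, 1, 1 in/h.
Σ(I−φ)·Δt = d  ⇒  (0.9+0.7+0.8+1+1 − 5φ)·1 = 2.6
φ = (4.400 − 2.6/1) / 5 = 0.36 in/h.

φ ≈ 0.36 in/h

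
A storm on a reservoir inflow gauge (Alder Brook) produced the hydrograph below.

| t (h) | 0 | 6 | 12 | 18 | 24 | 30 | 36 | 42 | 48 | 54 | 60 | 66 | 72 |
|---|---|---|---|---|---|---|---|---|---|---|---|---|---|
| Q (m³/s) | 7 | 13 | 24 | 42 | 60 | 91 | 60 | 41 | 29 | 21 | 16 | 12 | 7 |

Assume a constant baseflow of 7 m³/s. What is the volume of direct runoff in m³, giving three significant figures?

V ≈ 7.17 × 10^6 m³

Direct-runoff ordinates (Q − Q_b): 0.0, 6.0, 17.0, 35.0, 53.0, 84.0, 53.0, 34.0, 22.0, 14.0, 9.0, 5.0, 0.0 m³/s.
ΣQ_DR = 332.0 m³/s.
With Δt = 6 h = 21600 s, V = ΣQ_DR · Δt = 332.0 × 21600 = 7.17 × 10^6 m³.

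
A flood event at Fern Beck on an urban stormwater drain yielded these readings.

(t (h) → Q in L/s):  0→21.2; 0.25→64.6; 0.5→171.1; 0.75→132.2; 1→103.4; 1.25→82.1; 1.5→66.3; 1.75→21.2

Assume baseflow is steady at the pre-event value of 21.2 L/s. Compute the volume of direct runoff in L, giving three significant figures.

Direct-runoff ordinates (Q − Q_b): 0.0, 43.4, 149.9, 111.0, 82.2, 60.9, 45.1, 0.0 L/s.
ΣQ_DR = 492.5 L/s.
With Δt = 0.25 h = 900 s, V = ΣQ_DR · Δt = 492.5 × 900 = 4.43 × 10^5 L.

V ≈ 4.43 × 10^5 L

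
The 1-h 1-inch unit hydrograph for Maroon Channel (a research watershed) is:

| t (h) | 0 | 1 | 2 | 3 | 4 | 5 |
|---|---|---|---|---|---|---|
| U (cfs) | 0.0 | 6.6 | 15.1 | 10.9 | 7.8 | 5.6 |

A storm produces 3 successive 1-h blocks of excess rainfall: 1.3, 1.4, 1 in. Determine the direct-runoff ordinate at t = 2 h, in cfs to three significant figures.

By discrete convolution, Q_j = Σ (P_i / 1 in) · U_{j−i}.
At t = 2 h (j=2): Q = (1.3/1)·15.1 + (1.4/1)·6.6 + (1/1)·0.0 = 28.9 cfs.

Q ≈ 28.9 cfs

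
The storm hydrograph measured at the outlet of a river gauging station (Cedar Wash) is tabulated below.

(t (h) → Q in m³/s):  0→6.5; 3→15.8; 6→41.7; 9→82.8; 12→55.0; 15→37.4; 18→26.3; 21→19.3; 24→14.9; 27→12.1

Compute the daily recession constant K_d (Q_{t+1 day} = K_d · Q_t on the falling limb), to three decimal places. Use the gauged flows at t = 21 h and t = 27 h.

Between t = 21 h and t = 27 h the flow falls from 19.3 to 12.1 m³/s over 2×3 h = 6 h.
Per-interval ratio K = (12.1/19.3)^(1/2) = 0.7918; K_d = K^(24/3) = 0.154.

K_d ≈ 0.154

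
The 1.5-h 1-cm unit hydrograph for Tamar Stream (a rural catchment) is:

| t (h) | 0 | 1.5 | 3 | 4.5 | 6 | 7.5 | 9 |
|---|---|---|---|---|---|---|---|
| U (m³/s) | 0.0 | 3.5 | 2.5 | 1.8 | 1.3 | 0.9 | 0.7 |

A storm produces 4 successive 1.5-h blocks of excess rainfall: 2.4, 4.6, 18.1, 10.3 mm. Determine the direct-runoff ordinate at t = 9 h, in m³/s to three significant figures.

Q ≈ 4.79 m³/s

By discrete convolution, Q_j = Σ (P_i / 10 mm) · U_{j−i}.
At t = 9 h (j=6): Q = (2.4/10)·0.7 + (4.6/10)·0.9 + (18.1/10)·1.3 + (10.3/10)·1.8 = 4.79 m³/s.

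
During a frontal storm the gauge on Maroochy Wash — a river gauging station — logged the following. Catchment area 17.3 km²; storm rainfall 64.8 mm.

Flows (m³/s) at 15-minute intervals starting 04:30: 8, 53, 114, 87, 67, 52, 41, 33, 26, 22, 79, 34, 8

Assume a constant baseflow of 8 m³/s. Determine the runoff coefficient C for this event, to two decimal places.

C ≈ 0.42

ΣQ_DR = 520.0 m³/s; V = ΣQ_DR·Δt = 4.680 × 10^5 m³.
Runoff depth d = V / A = 27.05 mm.
C = d / P = 27.05 / 64.8 = 0.42.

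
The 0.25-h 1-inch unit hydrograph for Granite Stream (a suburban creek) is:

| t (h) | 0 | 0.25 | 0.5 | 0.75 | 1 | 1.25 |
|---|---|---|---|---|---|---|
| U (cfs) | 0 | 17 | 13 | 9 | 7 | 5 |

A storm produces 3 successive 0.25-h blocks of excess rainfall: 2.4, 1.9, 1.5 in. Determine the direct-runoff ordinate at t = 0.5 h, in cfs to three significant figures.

Q ≈ 63.5 cfs

By discrete convolution, Q_j = Σ (P_i / 1 in) · U_{j−i}.
At t = 0.5 h (j=2): Q = (2.4/1)·13 + (1.9/1)·17 + (1.5/1)·0 = 63.5 cfs.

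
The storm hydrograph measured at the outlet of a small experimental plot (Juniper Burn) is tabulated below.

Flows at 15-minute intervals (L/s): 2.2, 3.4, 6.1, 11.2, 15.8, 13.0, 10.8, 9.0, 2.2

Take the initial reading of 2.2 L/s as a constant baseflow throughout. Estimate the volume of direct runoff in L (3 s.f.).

V ≈ 48500 L

Direct-runoff ordinates (Q − Q_b): 0.0, 1.2, 3.9, 9.0, 13.6, 10.8, 8.6, 6.8, 0.0 L/s.
ΣQ_DR = 53.90 L/s.
With Δt = 0.25 h = 900 s, V = ΣQ_DR · Δt = 53.90 × 900 = 48500 L.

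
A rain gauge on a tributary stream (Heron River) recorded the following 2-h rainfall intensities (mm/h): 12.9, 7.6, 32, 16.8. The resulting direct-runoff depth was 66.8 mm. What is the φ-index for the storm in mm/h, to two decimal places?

Only the 3 blocks with intensity above φ contribute runoff: 12.9, 32, 16.8 mm/h.
Σ(I−φ)·Δt = d  ⇒  (12.9+32+16.8 − 3φ)·2 = 66.8
φ = (61.70 − 66.8/2) / 3 = 9.43 mm/h.

φ ≈ 9.43 mm/h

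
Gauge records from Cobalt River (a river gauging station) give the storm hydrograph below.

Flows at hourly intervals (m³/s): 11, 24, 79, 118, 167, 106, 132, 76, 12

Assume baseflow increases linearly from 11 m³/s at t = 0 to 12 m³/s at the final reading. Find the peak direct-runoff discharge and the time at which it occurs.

Q_p = 155.50 m³/s at t = 4 h

Subtracting baseflow gives direct-runoff ordinates: 0.00, 12.88, 67.75, 106.62, 155.50, 94.38, 120.25, 64.12, 0.00 m³/s.
The maximum is 155.50 m³/s, occurring at the reading for t = 4 h.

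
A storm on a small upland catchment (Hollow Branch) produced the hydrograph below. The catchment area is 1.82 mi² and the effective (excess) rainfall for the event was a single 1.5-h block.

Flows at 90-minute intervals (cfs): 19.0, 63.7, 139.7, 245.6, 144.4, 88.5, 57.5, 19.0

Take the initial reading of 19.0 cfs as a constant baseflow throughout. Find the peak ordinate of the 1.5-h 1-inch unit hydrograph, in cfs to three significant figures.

Direct runoff: 0.0, 44.7, 120.7, 226.6, 125.4, 69.5, 38.5, 0.0 cfs; ΣQ_DR = 625.4 cfs, peak = 226.6 cfs.
Runoff depth d = ΣQ_DR·Δt / A = 625.4 × 5400 / (1.82 mi²) = 0.7987 in.
The 1-inch UH is the DRH scaled by (1 in)/d, so U_p = 226.6 × 1/0.7987 = 284 cfs.

U_p ≈ 284 cfs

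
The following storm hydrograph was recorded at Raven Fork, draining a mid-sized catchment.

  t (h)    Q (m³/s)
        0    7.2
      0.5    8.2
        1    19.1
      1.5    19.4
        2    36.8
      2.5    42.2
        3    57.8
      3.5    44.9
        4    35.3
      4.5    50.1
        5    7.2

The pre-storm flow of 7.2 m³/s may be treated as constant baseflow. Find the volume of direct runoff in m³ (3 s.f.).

V ≈ 4.48 × 10^5 m³

Direct-runoff ordinates (Q − Q_b): 0.0, 1.0, 11.9, 12.2, 29.6, 35.0, 50.6, 37.7, 28.1, 42.9, 0.0 m³/s.
ΣQ_DR = 249.0 m³/s.
With Δt = 0.5 h = 1800 s, V = ΣQ_DR · Δt = 249.0 × 1800 = 4.48 × 10^5 m³.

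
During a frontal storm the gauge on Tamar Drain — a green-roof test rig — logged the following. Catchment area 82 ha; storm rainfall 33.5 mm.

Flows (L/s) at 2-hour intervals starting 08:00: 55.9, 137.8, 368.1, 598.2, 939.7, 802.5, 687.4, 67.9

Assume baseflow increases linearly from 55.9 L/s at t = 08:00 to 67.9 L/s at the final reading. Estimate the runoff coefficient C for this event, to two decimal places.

C ≈ 0.83

ΣQ_DR = 3162 L/s; V = ΣQ_DR·Δt = 2.277 × 10^7 L.
Runoff depth d = V / A = 27.77 mm.
C = d / P = 27.77 / 33.5 = 0.83.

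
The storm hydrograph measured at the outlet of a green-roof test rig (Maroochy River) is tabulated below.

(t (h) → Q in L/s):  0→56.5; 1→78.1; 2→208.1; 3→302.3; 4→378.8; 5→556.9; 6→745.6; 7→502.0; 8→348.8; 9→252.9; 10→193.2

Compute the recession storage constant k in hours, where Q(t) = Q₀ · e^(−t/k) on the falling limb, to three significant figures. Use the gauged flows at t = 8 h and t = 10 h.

On the falling limb, Q drops from 348.8 to 193.2 L/s between t = 8 h and t = 10 h (Δt = 2 h).
k = −Δt / ln(Q₂/Q₁) = −2 / ln(193.2/348.8) = 3.39 h.

k ≈ 3.39 h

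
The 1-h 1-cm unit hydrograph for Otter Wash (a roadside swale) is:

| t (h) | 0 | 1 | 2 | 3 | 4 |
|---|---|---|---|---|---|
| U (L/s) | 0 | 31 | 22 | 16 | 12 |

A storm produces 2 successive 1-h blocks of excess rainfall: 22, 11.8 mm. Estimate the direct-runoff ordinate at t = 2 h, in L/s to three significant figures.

Q ≈ 85.0 L/s

By discrete convolution, Q_j = Σ (P_i / 10 mm) · U_{j−i}.
At t = 2 h (j=2): Q = (22/10)·22 + (11.8/10)·31 = 85.0 L/s.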